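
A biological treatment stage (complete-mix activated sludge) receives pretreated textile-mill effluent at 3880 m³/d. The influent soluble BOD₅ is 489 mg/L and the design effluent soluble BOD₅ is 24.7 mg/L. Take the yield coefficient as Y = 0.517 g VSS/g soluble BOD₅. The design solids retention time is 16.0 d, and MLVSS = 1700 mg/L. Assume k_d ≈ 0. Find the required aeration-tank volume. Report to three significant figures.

V·X = Y·Q·ΔS·θ_c gives V = 0.517 × 3880 × (489 − 24.7) × 16.0 / 1700 = 8766 m³.

V ≈ 8770 m³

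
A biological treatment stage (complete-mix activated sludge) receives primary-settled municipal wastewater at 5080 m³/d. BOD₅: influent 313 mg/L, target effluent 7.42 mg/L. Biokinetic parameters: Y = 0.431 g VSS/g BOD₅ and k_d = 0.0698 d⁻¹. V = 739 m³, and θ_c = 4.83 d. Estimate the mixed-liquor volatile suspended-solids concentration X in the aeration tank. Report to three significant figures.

From V·X·(1 + k_d·θ_c) = Y·Q·(S₀ − S)·θ_c: X = 0.431 × 5080 × (313 − 7.42) × 4.83 / [739 × (1 + 0.0698 × 4.83)] = 3270 mg/L.

X ≈ 3270 mg/L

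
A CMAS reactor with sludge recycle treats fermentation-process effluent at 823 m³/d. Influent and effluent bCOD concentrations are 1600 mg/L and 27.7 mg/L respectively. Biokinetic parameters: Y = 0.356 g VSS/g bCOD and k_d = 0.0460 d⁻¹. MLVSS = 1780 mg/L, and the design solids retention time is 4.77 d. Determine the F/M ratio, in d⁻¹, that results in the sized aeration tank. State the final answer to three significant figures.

F/M ≈ 0.731 d⁻¹

From the SRT design equation V = Y Q (S₀−S) θ_c / [X (1 + k_d θ_c)] = 0.356 × 823 × (1600 − 27.7) × 4.77 / [1780 × (1 + 0.0460 × 4.77)] = 2.2×10^6 / 2171 = 1012 m³.
F/M = Q·S₀ / (V·X) = 823 × 1600 / (1012 × 1780) = 0.7308 g bCOD·(g VSS·d)⁻¹.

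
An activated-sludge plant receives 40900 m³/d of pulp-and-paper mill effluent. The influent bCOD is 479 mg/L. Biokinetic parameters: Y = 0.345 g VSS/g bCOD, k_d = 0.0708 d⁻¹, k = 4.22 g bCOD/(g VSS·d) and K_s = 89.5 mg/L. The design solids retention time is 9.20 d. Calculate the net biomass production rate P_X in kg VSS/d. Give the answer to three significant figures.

P_X ≈ 3990 kg VSS/d

For a completely mixed reactor with recycle the Lawrence–McCarty relation gives S = K_s·(1 + k_d·θ_c) / [θ_c·(Y·k − k_d) − 1] = 89.5 × (1 + 0.0708 × 9.20) / [9.20 × (0.345 × 4.22 − 0.0708) − 1] = 147.8 / 11.74 = 12.59 mg/L.
Y_obs = Y / (1 + k_d θ_c) = 0.345 / (1 + 0.0708 × 9.20) = 0.345 / 1.651 = 0.2089.
ΔS = 479 − 12.6 = 466.4 mg/L, so the substrate removal rate is 40900 × 466.4/1000 = 19076 kg bCOD/d.
Net biomass production P_X = Y_obs × Q·(S₀ − S) = 0.2089 × 19076 = 3985 kg VSS/d.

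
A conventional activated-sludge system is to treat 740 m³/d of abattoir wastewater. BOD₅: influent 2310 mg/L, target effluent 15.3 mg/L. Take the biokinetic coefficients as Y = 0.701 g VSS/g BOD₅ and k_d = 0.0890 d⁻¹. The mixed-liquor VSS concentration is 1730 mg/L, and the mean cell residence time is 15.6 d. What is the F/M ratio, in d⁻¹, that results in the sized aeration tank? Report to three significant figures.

F/M ≈ 0.220 d⁻¹

Steady-state biomass mass balance: V·X·(1 + k_d·θ_c) = Y·Q·(S₀ − S)·θ_c, so V = 0.701 × 740 × (2310 − 15.3) × 15.6 / [1730 × (1 + 0.0890 × 15.6)] = 1.86×10^7 / 4132 = 4494 m³.
Food-to-microorganism ratio F/M = Q S₀ / (V X) = 740 × 2310 / (4494 × 1730) = 0.2199 d⁻¹.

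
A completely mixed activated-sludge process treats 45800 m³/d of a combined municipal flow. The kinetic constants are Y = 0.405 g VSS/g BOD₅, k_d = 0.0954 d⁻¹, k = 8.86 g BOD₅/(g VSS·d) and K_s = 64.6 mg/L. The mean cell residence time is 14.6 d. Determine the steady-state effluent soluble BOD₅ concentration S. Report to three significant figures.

Effluent substrate depends only on kinetics and SRT: S = K_s(1 + k_d θ_c) / [θ_c(Yk − k_d) − 1] = 64.6 × (1 + 0.0954 × 14.6) / [14.6 × (0.405 × 8.86 − 0.0954) − 1] = 154.6 / 50.00 = 3.092 mg/L.

S ≈ 3.09 mg/L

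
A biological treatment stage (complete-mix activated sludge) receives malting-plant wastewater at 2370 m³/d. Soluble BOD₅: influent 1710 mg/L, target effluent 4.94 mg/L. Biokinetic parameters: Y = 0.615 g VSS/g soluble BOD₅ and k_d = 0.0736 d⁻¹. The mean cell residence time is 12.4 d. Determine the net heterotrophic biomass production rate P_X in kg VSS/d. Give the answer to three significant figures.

The observed yield is Y_obs = Y/(1 + k_d·θ_c) = 0.615 / (1 + 0.0736 × 12.4) = 0.615 / 1.913 = 0.3215 g VSS per g soluble BOD₅ removed.
Mass of soluble BOD₅ removed per day: Q(S₀ − S) = 2370 × 1705 g/m³ = 4041 kg/d.
So the net sludge growth is P_X = 0.3215 × 4041 = 1299 kg VSS/d.

P_X ≈ 1300 kg VSS/d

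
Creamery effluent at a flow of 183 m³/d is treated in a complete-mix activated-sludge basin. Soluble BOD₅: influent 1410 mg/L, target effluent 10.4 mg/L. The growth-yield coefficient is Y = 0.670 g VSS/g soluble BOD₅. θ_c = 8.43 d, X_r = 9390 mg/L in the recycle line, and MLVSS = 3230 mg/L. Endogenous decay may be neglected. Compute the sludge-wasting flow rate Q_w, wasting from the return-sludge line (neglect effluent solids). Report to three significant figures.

Q_w ≈ 18.3 m³/d

V·X = Y·Q·ΔS·θ_c gives V = 0.670 × 183 × (1410 − 10.4) × 8.43 / 3230 = 447.9 m³.
Q_w = (V·X)/(θ_c X_r) = 447.9 × 3230 / (8.43 × 9390) = 18.28 m³/d.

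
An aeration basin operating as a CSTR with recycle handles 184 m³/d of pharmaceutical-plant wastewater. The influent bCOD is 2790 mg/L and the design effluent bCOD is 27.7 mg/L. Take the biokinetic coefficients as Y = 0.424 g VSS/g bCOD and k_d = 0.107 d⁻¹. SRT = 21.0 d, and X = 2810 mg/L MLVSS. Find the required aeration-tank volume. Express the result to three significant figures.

V ≈ 496 m³

Rearranging the biomass balance for a CMAS with decay, V = Y·Q·ΔS·θ_c / [X·(1+k_d θ_c)] = 0.424 × 184 × (2790 − 27.7) × 21.0 / [2810 × (1 + 0.107 × 21.0)] = 4.53×10^6 / 9124 = 496.0 m³.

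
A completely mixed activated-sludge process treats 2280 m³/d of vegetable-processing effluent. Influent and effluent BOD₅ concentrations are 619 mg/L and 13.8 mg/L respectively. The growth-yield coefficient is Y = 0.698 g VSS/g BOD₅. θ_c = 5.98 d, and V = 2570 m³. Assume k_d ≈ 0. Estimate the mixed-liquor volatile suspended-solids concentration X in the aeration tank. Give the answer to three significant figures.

X ≈ 2240 mg/L

Without decay, X = Y Q (S₀−S) θ_c / V = 0.698 × 2280 × (619 − 13.8) × 5.98 / 2570 = 2241 mg/L.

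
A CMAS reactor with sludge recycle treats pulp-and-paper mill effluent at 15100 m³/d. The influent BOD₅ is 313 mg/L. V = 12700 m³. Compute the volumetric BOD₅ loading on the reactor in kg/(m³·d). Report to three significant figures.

L_v ≈ 0.372 kg BOD₅/(m³·d)

Volumetric loading L_v = Q·S₀ / V = 15100 × 313 g/m³ / 12700 m³ = 372.1 g/(m³·d) = 0.3721 kg BOD₅/(m³·d).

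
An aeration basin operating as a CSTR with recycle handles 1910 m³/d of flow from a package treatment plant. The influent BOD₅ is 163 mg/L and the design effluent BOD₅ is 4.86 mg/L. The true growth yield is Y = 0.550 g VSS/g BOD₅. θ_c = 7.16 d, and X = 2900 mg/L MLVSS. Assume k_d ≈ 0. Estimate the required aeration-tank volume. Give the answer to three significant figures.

V ≈ 410 m³

Biomass mass balance (decay neglected): V·X = Y·Q·(S₀ − S)·θ_c, so V = 0.550 × 1910 × (163 − 4.86) × 7.16 / 2900 = 410.2 m³.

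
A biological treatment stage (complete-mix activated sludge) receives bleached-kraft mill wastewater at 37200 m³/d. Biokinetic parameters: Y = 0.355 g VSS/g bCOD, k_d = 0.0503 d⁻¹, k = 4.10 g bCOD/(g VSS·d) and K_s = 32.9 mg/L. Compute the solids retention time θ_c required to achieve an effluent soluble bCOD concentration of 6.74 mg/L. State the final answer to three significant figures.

θ_c ≈ 5.07 d

Specific growth rate at S = 6.74 mg/L: μ = YkS/(K_s+S) = 0.355·4.10·6.74/(32.9+6.74) = 0.2475 d⁻¹.
θ_c = 1/(μ − k_d) = 1/(0.2475 − 0.0503) = 1/0.1972 = 5.072 d.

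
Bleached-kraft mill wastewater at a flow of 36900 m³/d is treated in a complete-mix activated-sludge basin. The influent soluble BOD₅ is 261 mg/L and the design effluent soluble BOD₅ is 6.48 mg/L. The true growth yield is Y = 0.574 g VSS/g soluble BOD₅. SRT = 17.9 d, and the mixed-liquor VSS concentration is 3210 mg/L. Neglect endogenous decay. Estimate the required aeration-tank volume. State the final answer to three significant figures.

V ≈ 30100 m³

V·X = Y·Q·ΔS·θ_c gives V = 0.574 × 36900 × (261 − 6.48) × 17.9 / 3210 = 30061 m³.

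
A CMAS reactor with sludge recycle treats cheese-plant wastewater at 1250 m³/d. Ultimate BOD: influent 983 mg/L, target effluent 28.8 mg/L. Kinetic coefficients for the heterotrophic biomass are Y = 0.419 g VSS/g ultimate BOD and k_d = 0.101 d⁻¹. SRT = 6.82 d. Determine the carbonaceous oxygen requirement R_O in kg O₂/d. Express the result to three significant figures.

R_O ≈ 773 kg O₂/d

The observed yield is Y_obs = Y/(1 + k_d·θ_c) = 0.419 / (1 + 0.101 × 6.82) = 0.419 / 1.689 = 0.2481 g VSS per g ultimate BOD removed.
Substrate removed = Q·(S₀ − S) = 1250 m³/d × (983 − 28.8) g/m³ = 1.19×10^6 g/d = 1193 kg/d.
P_X = Y_obs·Q·(S₀ − S) = 0.2481 × 1193 = 295.9 kg VSS/d.
R_O = Q·(S₀ − S) − 1.42·P_X = 1193 − 1.42 × 295.9 = 772.5 kg O₂/d.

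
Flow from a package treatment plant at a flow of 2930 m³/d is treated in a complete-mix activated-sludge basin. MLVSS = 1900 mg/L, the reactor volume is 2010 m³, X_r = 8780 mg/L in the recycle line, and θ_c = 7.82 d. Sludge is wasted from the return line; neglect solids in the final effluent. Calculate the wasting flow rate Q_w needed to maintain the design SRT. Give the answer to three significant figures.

θ_c = V·X/(Q_w·X_r) when wasting from the recycle, so Q_w = V·X/(θ_c·X_r) = 2010 × 1900 / (7.82 × 8780) = 55.62 m³/d.

Q_w ≈ 55.6 m³/d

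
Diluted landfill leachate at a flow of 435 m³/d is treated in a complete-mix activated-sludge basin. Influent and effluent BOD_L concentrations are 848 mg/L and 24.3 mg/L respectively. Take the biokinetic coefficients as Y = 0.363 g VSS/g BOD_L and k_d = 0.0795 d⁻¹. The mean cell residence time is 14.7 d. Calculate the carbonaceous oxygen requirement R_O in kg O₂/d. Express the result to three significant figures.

The observed yield is Y_obs = Y/(1 + k_d·θ_c) = 0.363 / (1 + 0.0795 × 14.7) = 0.363 / 2.169 = 0.1674 g VSS per g BOD_L removed.
ΔS = 848 − 24.3 = 823.7 mg/L, so the substrate removal rate is 435 × 823.7/1000 = 358.3 kg BOD_L/d.
Biomass synthesised: P_X = Y_obs × 358.3 = 59.98 kg VSS/d.
Carbonaceous O₂ demand = substrate oxidised − cell-mass equivalent = 358.3 − 1.42 × 59.98 = 273.1 kg O₂/d.

R_O ≈ 273 kg O₂/d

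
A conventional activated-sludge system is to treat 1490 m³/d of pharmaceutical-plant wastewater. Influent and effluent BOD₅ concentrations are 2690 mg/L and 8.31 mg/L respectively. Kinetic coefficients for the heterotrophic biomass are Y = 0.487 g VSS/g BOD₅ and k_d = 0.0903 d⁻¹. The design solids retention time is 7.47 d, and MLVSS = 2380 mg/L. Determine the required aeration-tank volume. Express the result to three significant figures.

Rearranging the biomass balance for a CMAS with decay, V = Y·Q·ΔS·θ_c / [X·(1+k_d θ_c)] = 0.487 × 1490 × (2690 − 8.31) × 7.47 / [2380 × (1 + 0.0903 × 7.47)] = 1.45×10^7 / 3985 = 3647 m³.

V ≈ 3650 m³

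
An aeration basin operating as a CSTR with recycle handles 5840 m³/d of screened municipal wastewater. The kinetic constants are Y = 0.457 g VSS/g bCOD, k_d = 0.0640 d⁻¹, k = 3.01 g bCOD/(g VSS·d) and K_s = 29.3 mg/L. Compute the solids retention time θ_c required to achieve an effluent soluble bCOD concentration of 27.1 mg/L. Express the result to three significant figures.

θ_c ≈ 1.68 d

From 1/θ_c = Y·k·S/(K_s + S) − k_d: Y·k·S/(K_s+S) = 0.457 × 3.01 × 27.1 / (29.3 + 27.1) = 0.6610 d⁻¹.
1/θ_c = 0.6610 − 0.0640 = 0.5970 d⁻¹, so θ_c = 1.675 d.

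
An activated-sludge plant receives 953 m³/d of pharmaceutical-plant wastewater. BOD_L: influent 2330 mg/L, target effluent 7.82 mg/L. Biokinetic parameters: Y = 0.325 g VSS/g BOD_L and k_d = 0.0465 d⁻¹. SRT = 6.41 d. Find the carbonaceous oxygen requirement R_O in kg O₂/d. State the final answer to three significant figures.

R_O ≈ 1430 kg O₂/d

Y_obs = Y / (1 + k_d θ_c) = 0.325 / (1 + 0.0465 × 6.41) = 0.325 / 1.298 = 0.2504.
Substrate removed = Q·(S₀ − S) = 953 m³/d × (2330 − 7.82) g/m³ = 2.21×10^6 g/d = 2213 kg/d.
P_X = Y_obs·Q·(S₀ − S) = 0.2504 × 2213 = 554.1 kg VSS/d.
Carbonaceous O₂ demand = substrate oxidised − cell-mass equivalent = 2213 − 1.42 × 554.1 = 1426 kg O₂/d.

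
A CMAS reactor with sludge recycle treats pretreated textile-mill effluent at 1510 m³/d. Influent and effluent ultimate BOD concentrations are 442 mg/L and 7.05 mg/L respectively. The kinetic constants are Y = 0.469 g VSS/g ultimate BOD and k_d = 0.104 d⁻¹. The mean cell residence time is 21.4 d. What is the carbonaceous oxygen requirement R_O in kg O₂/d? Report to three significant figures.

R_O ≈ 521 kg O₂/d

Y_obs = Y / (1 + k_d θ_c) = 0.469 / (1 + 0.104 × 21.4) = 0.469 / 3.226 = 0.1454.
Mass of ultimate BOD removed per day: Q(S₀ − S) = 1510 × 434.9 g/m³ = 656.8 kg/d.
Net sludge production P_X = 0.1454 × 656.8 = 95.49 kg VSS/d.
R_O = Q·(S₀ − S) − 1.42·P_X = 656.8 − 1.42 × 95.49 = 521.2 kg O₂/d.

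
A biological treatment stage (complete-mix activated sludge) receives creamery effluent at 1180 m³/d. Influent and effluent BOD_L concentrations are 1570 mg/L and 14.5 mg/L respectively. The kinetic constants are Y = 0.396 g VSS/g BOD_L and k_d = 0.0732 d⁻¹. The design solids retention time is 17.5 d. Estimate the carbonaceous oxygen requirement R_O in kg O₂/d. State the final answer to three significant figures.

Y_obs = Y / (1 + k_d θ_c) = 0.396 / (1 + 0.0732 × 17.5) = 0.396 / 2.281 = 0.1736.
Mass of BOD_L removed per day: Q(S₀ − S) = 1180 × 1556 g/m³ = 1835 kg/d.
Biomass synthesised: P_X = Y_obs × 1835 = 318.7 kg VSS/d.
R_O = Q·ΔS − 1.42 P_X = 1835 − 452.5 = 1383 kg O₂/d.

R_O ≈ 1380 kg O₂/d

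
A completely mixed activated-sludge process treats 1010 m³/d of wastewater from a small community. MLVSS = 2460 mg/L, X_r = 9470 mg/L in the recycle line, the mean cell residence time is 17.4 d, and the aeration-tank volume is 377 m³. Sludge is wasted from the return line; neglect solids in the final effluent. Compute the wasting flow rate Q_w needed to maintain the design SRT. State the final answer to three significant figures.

Q_w ≈ 5.63 m³/d

Q_w = (V·X)/(θ_c X_r) = 377.0 × 2460 / (17.4 × 9470) = 5.628 m³/d.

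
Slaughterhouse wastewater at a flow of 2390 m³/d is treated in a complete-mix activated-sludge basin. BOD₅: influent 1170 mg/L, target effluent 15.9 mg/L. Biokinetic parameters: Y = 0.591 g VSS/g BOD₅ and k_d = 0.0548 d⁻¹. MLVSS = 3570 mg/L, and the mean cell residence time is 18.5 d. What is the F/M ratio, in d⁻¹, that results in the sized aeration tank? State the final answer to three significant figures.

Steady-state biomass mass balance: V·X·(1 + k_d·θ_c) = Y·Q·(S₀ − S)·θ_c, so V = 0.591 × 2390 × (1170 − 15.9) × 18.5 / [3570 × (1 + 0.0548 × 18.5)] = 3.02×10^7 / 7189 = 4195 m³.
Food-to-microorganism ratio F/M = Q S₀ / (V X) = 2390 × 1170 / (4195 × 3570) = 0.1867 d⁻¹.

F/M ≈ 0.187 d⁻¹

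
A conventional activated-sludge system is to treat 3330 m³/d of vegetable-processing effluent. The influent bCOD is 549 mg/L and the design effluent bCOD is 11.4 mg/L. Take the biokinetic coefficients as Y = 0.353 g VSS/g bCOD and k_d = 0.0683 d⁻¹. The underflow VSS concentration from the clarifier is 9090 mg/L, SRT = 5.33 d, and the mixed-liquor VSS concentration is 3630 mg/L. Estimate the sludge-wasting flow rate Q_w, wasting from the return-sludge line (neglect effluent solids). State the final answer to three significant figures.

Q_w ≈ 51.0 m³/d

From the SRT design equation V = Y Q (S₀−S) θ_c / [X (1 + k_d θ_c)] = 0.353 × 3330 × (549 − 11.4) × 5.33 / [3630 × (1 + 0.0683 × 5.33)] = 3.37×10^6 / 4951 = 680.3 m³.
Wasting from the return line (neglecting effluent solids): Q_w = V·X / (θ_c·X_r) = 680.3 × 3630 / (5.33 × 9090) = 50.97 m³/d.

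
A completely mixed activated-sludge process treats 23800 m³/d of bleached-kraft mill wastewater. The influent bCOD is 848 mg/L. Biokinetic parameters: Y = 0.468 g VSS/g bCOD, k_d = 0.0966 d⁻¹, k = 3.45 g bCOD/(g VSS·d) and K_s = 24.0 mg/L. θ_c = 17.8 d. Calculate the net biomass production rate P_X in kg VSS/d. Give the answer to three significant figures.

P_X ≈ 3460 kg VSS/d

From the Monod/SRT balance for a CMAS, S = K_s·(1+k_d θ_c)/[θ_c·(Y k − k_d) − 1] = 24.0 × (1 + 0.0966 × 17.8) / [17.8 × (0.468 × 3.45 − 0.0966) − 1] = 65.27 / 26.02 = 2.508 mg/L.
Y_obs = Y / (1 + k_d θ_c) = 0.468 / (1 + 0.0966 × 17.8) = 0.468 / 2.719 = 0.1721.
ΔS = 848 − 2.51 = 845.5 mg/L, so the substrate removal rate is 23800 × 845.5/1000 = 20123 kg bCOD/d.
P_X = Y_obs · Q(S₀ − S) = 0.1721 × 20123 = 3463 kg VSS/d.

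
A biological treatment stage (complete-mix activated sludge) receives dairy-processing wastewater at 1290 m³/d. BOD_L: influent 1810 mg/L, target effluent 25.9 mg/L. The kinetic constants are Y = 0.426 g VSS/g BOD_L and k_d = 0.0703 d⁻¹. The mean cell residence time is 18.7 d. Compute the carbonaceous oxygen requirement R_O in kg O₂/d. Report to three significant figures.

Y_obs = Y / (1 + k_d θ_c) = 0.426 / (1 + 0.0703 × 18.7) = 0.426 / 2.315 = 0.1840.
Substrate removed = Q·(S₀ − S) = 1290 m³/d × (1810 − 25.9) g/m³ = 2.3×10^6 g/d = 2301 kg/d.
Net sludge production P_X = 0.1840 × 2301 = 423.6 kg VSS/d.
R_O = Q·(S₀ − S) − 1.42·P_X = 2301 − 1.42 × 423.6 = 1700 kg O₂/d.

R_O ≈ 1700 kg O₂/d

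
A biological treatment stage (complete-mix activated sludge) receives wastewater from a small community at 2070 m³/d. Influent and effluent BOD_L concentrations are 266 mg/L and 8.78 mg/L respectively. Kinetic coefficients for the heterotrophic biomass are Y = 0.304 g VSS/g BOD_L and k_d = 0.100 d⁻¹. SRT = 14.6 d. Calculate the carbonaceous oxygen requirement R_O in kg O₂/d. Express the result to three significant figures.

R_O ≈ 439 kg O₂/d

Y_obs = Y / (1 + k_d θ_c) = 0.304 / (1 + 0.100 × 14.6) = 0.304 / 2.460 = 0.1236.
ΔS = 266 − 8.78 = 257.2 mg/L, so the substrate removal rate is 2070 × 257.2/1000 = 532.4 kg BOD_L/d.
Net sludge production P_X = 0.1236 × 532.4 = 65.80 kg VSS/d.
R_O = Q·ΔS − 1.42 P_X = 532.4 − 93.43 = 439.0 kg O₂/d.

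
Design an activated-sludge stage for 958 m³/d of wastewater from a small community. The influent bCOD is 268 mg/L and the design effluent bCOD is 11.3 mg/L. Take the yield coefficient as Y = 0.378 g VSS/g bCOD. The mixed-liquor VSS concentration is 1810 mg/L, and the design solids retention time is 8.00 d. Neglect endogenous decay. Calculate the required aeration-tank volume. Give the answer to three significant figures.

V·X = Y·Q·ΔS·θ_c gives V = 0.378 × 958 × (268 − 11.3) × 8.00 / 1810 = 410.9 m³.

V ≈ 411 m³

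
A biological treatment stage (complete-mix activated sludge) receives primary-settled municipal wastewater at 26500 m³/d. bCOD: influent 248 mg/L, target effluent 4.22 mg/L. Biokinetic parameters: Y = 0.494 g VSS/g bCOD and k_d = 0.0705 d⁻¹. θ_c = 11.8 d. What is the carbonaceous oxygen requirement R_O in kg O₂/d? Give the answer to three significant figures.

Observed yield with endogenous decay: Y_obs = Y / (1 + k_d·θ_c) = 0.494 / (1 + 0.0705 × 11.8) = 0.494 / 1.832 = 0.2697 g VSS/g bCOD.
ΔS = 248 − 4.22 = 243.8 mg/L, so the substrate removal rate is 26500 × 243.8/1000 = 6460 kg bCOD/d.
Net sludge production P_X = 0.2697 × 6460 = 1742 kg VSS/d.
R_O = Q·ΔS − 1.42 P_X = 6460 − 2474 = 3986 kg O₂/d.

R_O ≈ 3990 kg O₂/d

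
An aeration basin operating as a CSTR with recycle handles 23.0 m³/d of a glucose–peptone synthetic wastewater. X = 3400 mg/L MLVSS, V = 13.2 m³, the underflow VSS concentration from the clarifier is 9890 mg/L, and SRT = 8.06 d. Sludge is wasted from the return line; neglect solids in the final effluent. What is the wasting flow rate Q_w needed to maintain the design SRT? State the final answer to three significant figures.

Q_w ≈ 0.563 m³/d

Q_w = (V·X)/(θ_c X_r) = 13.20 × 3400 / (8.06 × 9890) = 0.5630 m³/d.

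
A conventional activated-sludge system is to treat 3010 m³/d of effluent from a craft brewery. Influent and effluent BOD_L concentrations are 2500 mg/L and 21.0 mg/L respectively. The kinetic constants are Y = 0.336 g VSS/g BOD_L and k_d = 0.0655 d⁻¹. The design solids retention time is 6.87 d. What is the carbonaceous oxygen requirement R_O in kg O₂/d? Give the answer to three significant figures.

Correct the yield for decay: Y_obs = Y/(1 + k_d θ_c) = 0.336 / (1 + 0.0655 × 6.87) = 0.336 / 1.450 = 0.2317.
Q·(S₀ − S) = 3010 × (2500 − 21.0) × 10⁻³ = 7462 kg/d removed.
Biomass synthesised: P_X = Y_obs × 7462 = 1729 kg VSS/d.
Carbonaceous O₂ demand = substrate oxidised − cell-mass equivalent = 7462 − 1.42 × 1729 = 5006 kg O₂/d.

R_O ≈ 5010 kg O₂/d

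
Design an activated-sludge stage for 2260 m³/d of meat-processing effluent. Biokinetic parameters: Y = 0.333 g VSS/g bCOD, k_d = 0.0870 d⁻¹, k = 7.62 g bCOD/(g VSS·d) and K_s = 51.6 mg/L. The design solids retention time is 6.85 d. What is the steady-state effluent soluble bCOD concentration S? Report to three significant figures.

S ≈ 5.22 mg/L

From the Monod/SRT balance for a CMAS, S = K_s·(1+k_d θ_c)/[θ_c·(Y k − k_d) − 1] = 51.6 × (1 + 0.0870 × 6.85) / [6.85 × (0.333 × 7.62 − 0.0870) − 1] = 82.35 / 15.79 = 5.217 mg/L.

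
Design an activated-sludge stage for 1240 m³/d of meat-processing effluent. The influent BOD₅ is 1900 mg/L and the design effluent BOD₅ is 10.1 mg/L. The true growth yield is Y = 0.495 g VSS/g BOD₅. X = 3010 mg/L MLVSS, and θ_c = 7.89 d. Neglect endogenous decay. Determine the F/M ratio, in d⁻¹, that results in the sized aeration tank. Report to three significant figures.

F/M ≈ 0.257 d⁻¹

With k_d = 0 the design equation reduces to V = Y Q (S₀−S) θ_c / X = 0.495 × 1240 × (1900 − 10.1) × 7.89 / 3010 = 3041 m³.
F/M = Q·S₀ / (V·X) = 1240 × 1900 / (3041 × 3010) = 0.2574 g BOD₅·(g VSS·d)⁻¹.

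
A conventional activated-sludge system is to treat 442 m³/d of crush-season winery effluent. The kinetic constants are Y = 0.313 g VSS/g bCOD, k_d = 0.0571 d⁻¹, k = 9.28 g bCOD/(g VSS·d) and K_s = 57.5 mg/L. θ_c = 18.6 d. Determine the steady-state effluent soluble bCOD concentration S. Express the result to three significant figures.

S ≈ 2.28 mg/L

For a completely mixed reactor with recycle the Lawrence–McCarty relation gives S = K_s·(1 + k_d·θ_c) / [θ_c·(Y·k − k_d) − 1] = 57.5 × (1 + 0.0571 × 18.6) / [18.6 × (0.313 × 9.28 − 0.0571) − 1] = 118.6 / 51.96 = 2.282 mg/L.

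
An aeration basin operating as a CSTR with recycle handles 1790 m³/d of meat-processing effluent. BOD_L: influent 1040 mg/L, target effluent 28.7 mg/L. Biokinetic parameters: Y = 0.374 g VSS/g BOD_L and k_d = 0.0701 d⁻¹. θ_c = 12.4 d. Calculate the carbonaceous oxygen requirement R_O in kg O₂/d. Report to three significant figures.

R_O ≈ 1300 kg O₂/d

The observed yield is Y_obs = Y/(1 + k_d·θ_c) = 0.374 / (1 + 0.0701 × 12.4) = 0.374 / 1.869 = 0.2001 g VSS per g BOD_L removed.
ΔS = 1040 − 28.7 = 1011 mg/L, so the substrate removal rate is 1790 × 1011/1000 = 1810 kg BOD_L/d.
P_X = Y_obs·Q·(S₀ − S) = 0.2001 × 1810 = 362.2 kg VSS/d.
R_O = Q·ΔS − 1.42 P_X = 1810 − 514.3 = 1296 kg O₂/d.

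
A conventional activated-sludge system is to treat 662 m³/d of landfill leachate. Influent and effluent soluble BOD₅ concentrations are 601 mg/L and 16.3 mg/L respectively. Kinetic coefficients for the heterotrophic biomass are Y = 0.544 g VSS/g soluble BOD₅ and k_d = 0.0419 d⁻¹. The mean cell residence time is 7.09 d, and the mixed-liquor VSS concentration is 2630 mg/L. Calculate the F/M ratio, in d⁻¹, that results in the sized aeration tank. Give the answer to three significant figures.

F/M ≈ 0.346 d⁻¹

Rearranging the biomass balance for a CMAS with decay, V = Y·Q·ΔS·θ_c / [X·(1+k_d θ_c)] = 0.544 × 662 × (601 − 16.3) × 7.09 / [2630 × (1 + 0.0419 × 7.09)] = 1.49×10^6 / 3411 = 437.6 m³.
F/M = applied load / biomass = Q·S₀/(V·X) = 662 × 601 / (437.6 × 2630) = 0.3457 d⁻¹.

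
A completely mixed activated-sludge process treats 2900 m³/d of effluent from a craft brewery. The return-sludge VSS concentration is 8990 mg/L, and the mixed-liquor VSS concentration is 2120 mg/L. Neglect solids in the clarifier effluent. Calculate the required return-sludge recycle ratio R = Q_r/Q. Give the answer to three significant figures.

R = Q_r/Q = X/(X_r − X) = 2120 / (8990 − 2120) = 0.3086.

R ≈ 0.309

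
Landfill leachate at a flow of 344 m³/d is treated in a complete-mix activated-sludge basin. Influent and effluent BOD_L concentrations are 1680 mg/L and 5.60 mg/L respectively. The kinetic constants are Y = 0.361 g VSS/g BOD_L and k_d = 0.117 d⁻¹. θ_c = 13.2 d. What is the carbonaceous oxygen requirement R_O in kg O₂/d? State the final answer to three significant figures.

R_O ≈ 460 kg O₂/d

Y_obs = Y / (1 + k_d θ_c) = 0.361 / (1 + 0.117 × 13.2) = 0.361 / 2.544 = 0.1419.
Mass of BOD_L removed per day: Q(S₀ − S) = 344 × 1674 g/m³ = 576.0 kg/d.
Biomass synthesised: P_X = Y_obs × 576.0 = 81.72 kg VSS/d.
R_O = Q·ΔS − 1.42 P_X = 576.0 − 116.0 = 459.9 kg O₂/d.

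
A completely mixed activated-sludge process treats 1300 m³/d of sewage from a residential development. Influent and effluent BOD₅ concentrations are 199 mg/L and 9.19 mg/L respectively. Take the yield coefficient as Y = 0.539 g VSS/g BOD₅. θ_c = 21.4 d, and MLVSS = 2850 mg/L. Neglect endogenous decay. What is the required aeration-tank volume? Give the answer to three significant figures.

Biomass mass balance (decay neglected): V·X = Y·Q·(S₀ − S)·θ_c, so V = 0.539 × 1300 × (199 − 9.19) × 21.4 / 2850 = 998.7 m³.

V ≈ 999 m³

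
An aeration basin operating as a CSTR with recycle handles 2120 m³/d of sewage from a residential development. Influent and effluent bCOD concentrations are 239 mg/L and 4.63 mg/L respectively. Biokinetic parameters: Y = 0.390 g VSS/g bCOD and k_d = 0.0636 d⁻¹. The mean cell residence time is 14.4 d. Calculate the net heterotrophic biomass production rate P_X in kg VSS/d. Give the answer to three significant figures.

P_X ≈ 101 kg VSS/d

Y_obs = Y / (1 + k_d θ_c) = 0.390 / (1 + 0.0636 × 14.4) = 0.390 / 1.916 = 0.2036.
Mass of bCOD removed per day: Q(S₀ − S) = 2120 × 234.4 g/m³ = 496.9 kg/d.
P_X = Y_obs · Q(S₀ − S) = 0.2036 × 496.9 = 101.1 kg VSS/d.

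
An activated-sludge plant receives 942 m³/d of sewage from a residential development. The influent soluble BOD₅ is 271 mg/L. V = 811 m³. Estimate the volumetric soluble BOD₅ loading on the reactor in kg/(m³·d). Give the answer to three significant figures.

L_v ≈ 0.315 kg soluble BOD₅/(m³·d)

Applied soluble BOD₅ load per unit volume = Q·S₀/V = (942 × 271/1000)/811.0 = 0.3148 kg soluble BOD₅·m⁻³·d⁻¹.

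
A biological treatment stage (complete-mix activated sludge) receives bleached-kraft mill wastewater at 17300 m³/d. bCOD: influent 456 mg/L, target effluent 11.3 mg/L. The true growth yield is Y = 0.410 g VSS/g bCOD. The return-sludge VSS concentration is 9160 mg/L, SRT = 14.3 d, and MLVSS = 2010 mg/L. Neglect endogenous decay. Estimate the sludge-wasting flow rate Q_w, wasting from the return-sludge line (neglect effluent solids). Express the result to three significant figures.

With k_d = 0 the design equation reduces to V = Y Q (S₀−S) θ_c / X = 0.410 × 17300 × (456 − 11.3) × 14.3 / 2010 = 22441 m³.
Q_w = (V·X)/(θ_c X_r) = 22441 × 2010 / (14.3 × 9160) = 344.4 m³/d.

Q_w ≈ 344 m³/d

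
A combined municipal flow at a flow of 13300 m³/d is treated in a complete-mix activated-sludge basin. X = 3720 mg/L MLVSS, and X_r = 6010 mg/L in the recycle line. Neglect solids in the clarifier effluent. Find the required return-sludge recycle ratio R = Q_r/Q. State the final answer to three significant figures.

Solids balance on the clarifier gives (1+R)X = R·X_r, so R = X/(X_r − X) = 3720 / (6010 − 3720) = 1.624.

R ≈ 1.62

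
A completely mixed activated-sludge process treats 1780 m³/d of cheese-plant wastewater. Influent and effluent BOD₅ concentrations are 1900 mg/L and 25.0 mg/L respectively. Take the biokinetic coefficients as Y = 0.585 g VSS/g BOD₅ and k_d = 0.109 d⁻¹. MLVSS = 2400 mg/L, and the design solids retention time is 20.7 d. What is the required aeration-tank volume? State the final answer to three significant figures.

Rearranging the biomass balance for a CMAS with decay, V = Y·Q·ΔS·θ_c / [X·(1+k_d θ_c)] = 0.585 × 1780 × (1900 − 25.0) × 20.7 / [2400 × (1 + 0.109 × 20.7)] = 4.04×10^7 / 7815 = 5171 m³.

V ≈ 5170 m³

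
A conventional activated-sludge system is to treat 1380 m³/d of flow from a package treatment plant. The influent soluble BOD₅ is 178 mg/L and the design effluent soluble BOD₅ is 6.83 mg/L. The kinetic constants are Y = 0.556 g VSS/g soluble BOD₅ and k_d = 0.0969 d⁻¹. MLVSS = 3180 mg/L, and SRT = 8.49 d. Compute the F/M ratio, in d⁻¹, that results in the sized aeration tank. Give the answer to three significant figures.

F/M ≈ 0.402 d⁻¹

Steady-state biomass mass balance: V·X·(1 + k_d·θ_c) = Y·Q·(S₀ − S)·θ_c, so V = 0.556 × 1380 × (178 − 6.83) × 8.49 / [3180 × (1 + 0.0969 × 8.49)] = 1.12×10^6 / 5796 = 192.4 m³.
F/M = applied load / biomass = Q·S₀/(V·X) = 1380 × 178 / (192.4 × 3180) = 0.4015 d⁻¹.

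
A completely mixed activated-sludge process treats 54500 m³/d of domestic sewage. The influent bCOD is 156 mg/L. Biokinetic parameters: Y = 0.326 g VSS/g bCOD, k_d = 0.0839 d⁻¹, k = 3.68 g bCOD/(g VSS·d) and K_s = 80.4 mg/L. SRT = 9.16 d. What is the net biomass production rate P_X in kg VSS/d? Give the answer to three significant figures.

P_X ≈ 1410 kg VSS/d

From the Monod/SRT balance for a CMAS, S = K_s·(1+k_d θ_c)/[θ_c·(Y k − k_d) − 1] = 80.4 × (1 + 0.0839 × 9.16) / [9.16 × (0.326 × 3.68 − 0.0839) − 1] = 142.2 / 9.221 = 15.42 mg/L.
Y_obs = Y / (1 + k_d θ_c) = 0.326 / (1 + 0.0839 × 9.16) = 0.326 / 1.769 = 0.1843.
Substrate removed = Q·(S₀ − S) = 54500 m³/d × (156 − 15.4) g/m³ = 7.66×10^6 g/d = 7663 kg/d.
So the net sludge growth is P_X = 0.1843 × 7663 = 1413 kg VSS/d.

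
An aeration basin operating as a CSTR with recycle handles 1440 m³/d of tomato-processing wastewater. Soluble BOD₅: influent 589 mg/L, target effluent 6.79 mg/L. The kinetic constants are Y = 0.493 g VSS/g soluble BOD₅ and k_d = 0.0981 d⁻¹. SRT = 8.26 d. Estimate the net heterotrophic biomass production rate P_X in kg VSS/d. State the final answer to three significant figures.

The observed yield is Y_obs = Y/(1 + k_d·θ_c) = 0.493 / (1 + 0.0981 × 8.26) = 0.493 / 1.810 = 0.2723 g VSS per g soluble BOD₅ removed.
Substrate removed = Q·(S₀ − S) = 1440 m³/d × (589 − 6.79) g/m³ = 8.38×10^5 g/d = 838.4 kg/d.
P_X = Y_obs · Q(S₀ − S) = 0.2723 × 838.4 = 228.3 kg VSS/d.

P_X ≈ 228 kg VSS/d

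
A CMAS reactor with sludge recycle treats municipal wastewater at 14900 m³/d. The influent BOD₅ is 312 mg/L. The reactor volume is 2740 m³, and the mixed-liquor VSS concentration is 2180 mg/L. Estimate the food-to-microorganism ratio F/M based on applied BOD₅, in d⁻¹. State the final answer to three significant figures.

Food-to-microorganism ratio F/M = Q S₀ / (V X) = 14900 × 312 / (2740 × 2180) = 0.7783 d⁻¹.

F/M ≈ 0.778 d⁻¹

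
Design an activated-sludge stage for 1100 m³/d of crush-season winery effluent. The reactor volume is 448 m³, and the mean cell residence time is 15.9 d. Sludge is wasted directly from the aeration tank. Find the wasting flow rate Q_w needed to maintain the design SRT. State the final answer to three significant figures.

For wasting at MLVSS concentration, Q_w = V/θ_c = 448.0/15.9 = 28.18 m³/d.

Q_w ≈ 28.2 m³/d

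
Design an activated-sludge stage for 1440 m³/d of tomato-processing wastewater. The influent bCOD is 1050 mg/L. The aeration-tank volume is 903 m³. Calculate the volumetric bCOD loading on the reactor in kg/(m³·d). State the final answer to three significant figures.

L_v ≈ 1.67 kg bCOD/(m³·d)

L_v = Q S₀ / V = 1440 × 1050 × 10⁻³ / 903.0 = 1.674 kg/(m³·d).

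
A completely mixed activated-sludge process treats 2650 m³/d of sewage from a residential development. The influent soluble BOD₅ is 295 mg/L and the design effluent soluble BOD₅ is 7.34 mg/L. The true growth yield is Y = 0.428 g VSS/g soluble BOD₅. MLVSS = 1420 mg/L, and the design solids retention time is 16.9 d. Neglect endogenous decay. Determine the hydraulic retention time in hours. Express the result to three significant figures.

Biomass mass balance (decay neglected): V·X = Y·Q·(S₀ − S)·θ_c, so V = 0.428 × 2650 × (295 − 7.34) × 16.9 / 1420 = 3883 m³.
Hydraulic retention time τ = V/Q = 3883 / 2650 = 1.465 d = 35.17 h.

τ ≈ 35.2 h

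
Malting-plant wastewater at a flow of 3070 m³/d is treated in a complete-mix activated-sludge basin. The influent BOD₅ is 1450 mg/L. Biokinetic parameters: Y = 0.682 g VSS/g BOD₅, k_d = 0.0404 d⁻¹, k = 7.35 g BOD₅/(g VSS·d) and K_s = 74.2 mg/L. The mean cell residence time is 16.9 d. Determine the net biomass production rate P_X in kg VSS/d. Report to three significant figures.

P_X ≈ 1800 kg VSS/d

Effluent substrate depends only on kinetics and SRT: S = K_s(1 + k_d θ_c) / [θ_c(Yk − k_d) − 1] = 74.2 × (1 + 0.0404 × 16.9) / [16.9 × (0.682 × 7.35 − 0.0404) − 1] = 124.9 / 83.03 = 1.504 mg/L.
Y_obs = Y / (1 + k_d θ_c) = 0.682 / (1 + 0.0404 × 16.9) = 0.682 / 1.683 = 0.4053.
ΔS = 1450 − 1.50 = 1448 mg/L, so the substrate removal rate is 3070 × 1448/1000 = 4447 kg BOD₅/d.
Net biomass production P_X = Y_obs × Q·(S₀ − S) = 0.4053 × 4447 = 1802 kg VSS/d.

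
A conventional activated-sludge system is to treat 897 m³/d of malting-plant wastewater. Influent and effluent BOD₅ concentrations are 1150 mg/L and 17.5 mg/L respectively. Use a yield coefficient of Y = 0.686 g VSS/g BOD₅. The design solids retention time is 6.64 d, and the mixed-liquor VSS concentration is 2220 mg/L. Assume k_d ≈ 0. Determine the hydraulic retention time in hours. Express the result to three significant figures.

τ ≈ 55.8 h

V·X = Y·Q·ΔS·θ_c gives V = 0.686 × 897 × (1150 − 17.5) × 6.64 / 2220 = 2084 m³.
τ = V/Q = 2084/897 = 2.324 d, or 55.77 h.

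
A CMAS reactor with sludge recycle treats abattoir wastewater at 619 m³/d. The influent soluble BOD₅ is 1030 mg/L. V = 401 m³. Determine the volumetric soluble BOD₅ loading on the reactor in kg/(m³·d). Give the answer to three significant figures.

L_v ≈ 1.59 kg soluble BOD₅/(m³·d)

L_v = Q S₀ / V = 619 × 1030 × 10⁻³ / 401.0 = 1.590 kg/(m³·d).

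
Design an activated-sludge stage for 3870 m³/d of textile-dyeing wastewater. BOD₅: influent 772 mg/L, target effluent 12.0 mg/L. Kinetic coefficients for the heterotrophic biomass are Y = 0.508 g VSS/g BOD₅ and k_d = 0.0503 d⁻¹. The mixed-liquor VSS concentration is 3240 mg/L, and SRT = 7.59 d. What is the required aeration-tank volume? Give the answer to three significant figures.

Rearranging the biomass balance for a CMAS with decay, V = Y·Q·ΔS·θ_c / [X·(1+k_d θ_c)] = 0.508 × 3870 × (772 − 12.0) × 7.59 / [3240 × (1 + 0.0503 × 7.59)] = 1.13×10^7 / 4477 = 2533 m³.

V ≈ 2530 m³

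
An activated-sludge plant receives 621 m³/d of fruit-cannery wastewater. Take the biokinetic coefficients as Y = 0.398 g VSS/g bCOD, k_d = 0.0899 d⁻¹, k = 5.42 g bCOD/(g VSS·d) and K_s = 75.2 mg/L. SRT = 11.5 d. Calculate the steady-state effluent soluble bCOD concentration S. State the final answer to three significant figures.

S ≈ 6.72 mg/L

For a completely mixed reactor with recycle the Lawrence–McCarty relation gives S = K_s·(1 + k_d·θ_c) / [θ_c·(Y·k − k_d) − 1] = 75.2 × (1 + 0.0899 × 11.5) / [11.5 × (0.398 × 5.42 − 0.0899) − 1] = 152.9 / 22.77 = 6.716 mg/L.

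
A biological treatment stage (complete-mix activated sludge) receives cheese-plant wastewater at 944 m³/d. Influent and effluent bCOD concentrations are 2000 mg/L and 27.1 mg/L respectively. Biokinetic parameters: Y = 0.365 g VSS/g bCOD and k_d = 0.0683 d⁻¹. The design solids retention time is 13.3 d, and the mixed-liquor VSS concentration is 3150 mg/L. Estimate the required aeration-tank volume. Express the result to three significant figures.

Rearranging the biomass balance for a CMAS with decay, V = Y·Q·ΔS·θ_c / [X·(1+k_d θ_c)] = 0.365 × 944 × (2000 − 27.1) × 13.3 / [3150 × (1 + 0.0683 × 13.3)] = 9.04×10^6 / 6011 = 1504 m³.

V ≈ 1500 m³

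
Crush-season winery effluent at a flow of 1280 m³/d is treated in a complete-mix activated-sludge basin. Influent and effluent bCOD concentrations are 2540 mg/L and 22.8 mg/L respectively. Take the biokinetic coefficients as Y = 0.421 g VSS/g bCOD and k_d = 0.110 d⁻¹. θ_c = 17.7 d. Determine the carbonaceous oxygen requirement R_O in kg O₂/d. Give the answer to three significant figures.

Y_obs = Y / (1 + k_d θ_c) = 0.421 / (1 + 0.110 × 17.7) = 0.421 / 2.947 = 0.1429.
ΔS = 2540 − 22.8 = 2517 mg/L, so the substrate removal rate is 1280 × 2517/1000 = 3222 kg bCOD/d.
Biomass synthesised: P_X = Y_obs × 3222 = 460.3 kg VSS/d.
R_O = Q·ΔS − 1.42 P_X = 3222 − 653.6 = 2568 kg O₂/d.

R_O ≈ 2570 kg O₂/d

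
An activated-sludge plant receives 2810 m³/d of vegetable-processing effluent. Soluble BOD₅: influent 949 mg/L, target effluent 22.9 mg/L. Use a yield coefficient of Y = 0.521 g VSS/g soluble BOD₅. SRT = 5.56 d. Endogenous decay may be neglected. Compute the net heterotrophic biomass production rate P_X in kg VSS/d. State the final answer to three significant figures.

P_X ≈ 1360 kg VSS/d

With endogenous decay neglected, the observed yield equals the true yield: Y_obs = Y = 0.521 g VSS/g soluble BOD₅.
Q·(S₀ − S) = 2810 × (949 − 22.9) × 10⁻³ = 2602 kg/d removed.
Biomass produced: P_X = Y_obs·Q·ΔS = 0.5210 × 2602 ≈ 1356 kg VSS/d.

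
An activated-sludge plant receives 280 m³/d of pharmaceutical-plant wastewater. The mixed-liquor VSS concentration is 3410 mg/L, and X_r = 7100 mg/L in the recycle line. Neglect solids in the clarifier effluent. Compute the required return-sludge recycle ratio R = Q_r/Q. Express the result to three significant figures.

R ≈ 0.924

R = Q_r/Q = X/(X_r − X) = 3410 / (7100 − 3410) = 0.9241.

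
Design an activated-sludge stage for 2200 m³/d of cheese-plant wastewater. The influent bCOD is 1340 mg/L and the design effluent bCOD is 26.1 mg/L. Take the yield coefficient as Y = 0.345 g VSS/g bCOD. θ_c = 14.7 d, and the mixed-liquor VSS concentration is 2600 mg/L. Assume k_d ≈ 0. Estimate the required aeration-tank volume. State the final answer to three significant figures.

V·X = Y·Q·ΔS·θ_c gives V = 0.345 × 2200 × (1340 − 26.1) × 14.7 / 2600 = 5638 m³.

V ≈ 5640 m³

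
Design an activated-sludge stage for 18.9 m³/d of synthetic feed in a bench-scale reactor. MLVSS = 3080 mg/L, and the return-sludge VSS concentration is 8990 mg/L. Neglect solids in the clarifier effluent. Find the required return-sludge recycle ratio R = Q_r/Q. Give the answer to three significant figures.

R ≈ 0.521

R = Q_r/Q = X/(X_r − X) = 3080 / (8990 − 3080) = 0.5212.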